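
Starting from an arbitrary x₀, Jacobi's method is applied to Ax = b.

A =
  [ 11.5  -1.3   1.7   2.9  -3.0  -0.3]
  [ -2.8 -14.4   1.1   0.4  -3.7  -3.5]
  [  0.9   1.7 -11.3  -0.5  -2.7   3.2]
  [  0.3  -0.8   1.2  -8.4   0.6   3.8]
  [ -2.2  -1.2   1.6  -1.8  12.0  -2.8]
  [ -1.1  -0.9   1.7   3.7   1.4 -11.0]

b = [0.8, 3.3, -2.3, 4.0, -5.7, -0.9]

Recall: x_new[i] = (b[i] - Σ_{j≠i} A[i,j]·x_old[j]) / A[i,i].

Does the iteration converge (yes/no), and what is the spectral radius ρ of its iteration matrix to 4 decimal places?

Split A = D + L + U, D = diag(11.5, -14.4, -11.3, -8.4, 12, -11).
Jacobi: T = -D⁻¹(L+U), T[5,3] = -(3.7)/(-11) = +0.3364; T[5,5] = 0.
  T[0,:] = [+0.0000  +0.1130  -0.1478  -0.2522  +0.2609  +0.0261]
  T[1,:] = [-0.1944  +0.0000  +0.0764  +0.0278  -0.2569  -0.2431]
  T[2,:] = [+0.0796  +0.1504  +0.0000  -0.0442  -0.2389  +0.2832]
  T[3,:] = [+0.0357  -0.0952  +0.1429  +0.0000  +0.0714  +0.4524]
  T[4,:] = [+0.1833  +0.1000  -0.1333  +0.1500  +0.0000  +0.2333]
  T[5,:] = [-0.1000  -0.0818  +0.1545  +0.3364  +0.1273  +0.0000]
moduli |λ_i(T)| = 0.5036, 0.3969, 0.3031, 0.2556, 0.1362, 0.1362.
ρ = 0.5036; 0.5036 < 1: convergent.

yes, ρ = 0.5036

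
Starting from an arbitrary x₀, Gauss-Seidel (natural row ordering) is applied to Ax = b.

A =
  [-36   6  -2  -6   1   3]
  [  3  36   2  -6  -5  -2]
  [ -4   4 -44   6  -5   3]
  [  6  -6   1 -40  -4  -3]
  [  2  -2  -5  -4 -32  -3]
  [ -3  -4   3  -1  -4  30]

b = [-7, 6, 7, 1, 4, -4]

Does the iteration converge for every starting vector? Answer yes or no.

Write A = D+L+U with D = diag(-36, 36, -44, -40, -32, 30).
Gauss-Seidel: T = -(D+L)⁻¹U, row 0 first, T[0,4] = -(1)/(-36) = +0.0278; later rows by forward substitution.
  T[0,:] = [+0.0000  +0.1667  -0.0556  -0.1667  +0.0278  +0.0833]
  T[1,:] = [+0.0000  -0.0139  -0.0509  +0.1806  +0.1366  +0.0486]
  T[2,:] = [+0.0000  -0.0164  +0.0004  +0.1679  -0.1037  +0.0650]
  T[3,:] = [+0.0000  +0.0267  -0.0007  -0.0479  -0.1189  -0.0682]
  T[4,:] = [+0.0000  +0.0105  -0.0003  -0.0420  +0.0243  -0.0932]
  T[5,:] = [+0.0000  +0.0187  -0.0124  -0.0166  +0.0306  -0.0064]
moduli |λ_i(T)| = 0.1634, 0.0784, 0.0784, 0.0343, 0.0343, 0.0000.
spectral radius ρ = 0.1634; 0.1634 < 1 ⇒ converges.

yes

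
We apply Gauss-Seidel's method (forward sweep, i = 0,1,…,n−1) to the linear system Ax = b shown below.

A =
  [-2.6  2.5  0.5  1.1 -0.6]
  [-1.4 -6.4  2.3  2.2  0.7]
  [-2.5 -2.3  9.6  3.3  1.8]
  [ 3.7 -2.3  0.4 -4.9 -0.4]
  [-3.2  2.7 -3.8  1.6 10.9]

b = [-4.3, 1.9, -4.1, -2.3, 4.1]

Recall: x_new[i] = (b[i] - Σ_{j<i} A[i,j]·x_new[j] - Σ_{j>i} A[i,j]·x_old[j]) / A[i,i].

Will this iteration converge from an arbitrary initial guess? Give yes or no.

yes

A = D + L + U where D = diag(-2.6, -6.4, 9.6, -4.9, 10.9).
T_GS = -(D+L)⁻¹U: row 0 first, T[0,1] = -(2.5)/(-2.6) = +0.9615; later rows by forward substitution.
  T[0,:] = [+0.0000, +0.9615, +0.1923, +0.4231, -0.2308]
  T[1,:] = [+0.0000, -0.2103, +0.3173, +0.2512, +0.1599]
  T[2,:] = [+0.0000, +0.2000, +0.1261, -0.1734, -0.2093]
  T[3,:] = [+0.0000, +0.8411, +0.0066, +0.1874, -0.3480]
  T[4,:] = [+0.0000, +0.2806, +0.0209, -0.0260, -0.1292]
|roots of det(T-λI)|: 0.7401, 0.3597, 0.3597, 0.0297, 0.0000.
ρ = 0.7401; 0.7401 < 1 ⇒ converges.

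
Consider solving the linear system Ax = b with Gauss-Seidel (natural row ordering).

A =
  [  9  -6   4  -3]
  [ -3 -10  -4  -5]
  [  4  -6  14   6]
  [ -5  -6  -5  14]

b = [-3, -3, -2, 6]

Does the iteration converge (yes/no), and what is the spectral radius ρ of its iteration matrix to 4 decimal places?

yes, ρ = 0.7641

Diagonal D = diag(9, -10, 14, 14); L, U strict lower/upper.
GS T = -(D+L)⁻¹U: row 0 first, T[0,2] = -(4)/(9) = -0.4444; later rows by forward substitution.
  T[0,:] = [+0.0000 +0.6667 -0.4444 +0.3333]
  T[1,:] = [+0.0000 -0.2000 -0.2667 -0.6000]
  T[2,:] = [+0.0000 -0.2762 +0.0127 -0.7810]
  T[3,:] = [+0.0000 +0.0537 -0.2685 -0.4170]
|eigenvalues of T|: 0.7641, 0.3244, 0.1646, 0.0000.
spectral radius ρ = 0.7641; 0.7641 < 1 ⇒ converges.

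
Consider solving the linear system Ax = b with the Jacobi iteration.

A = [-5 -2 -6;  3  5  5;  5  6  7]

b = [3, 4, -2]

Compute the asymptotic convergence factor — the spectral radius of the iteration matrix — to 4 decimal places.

1.5883

Split A = D + L + U, D = diag(-5, 5, 7).
Jacobi: T = -D⁻¹(L+U), T[2,0] = -(5)/(7) = -0.7143; T[2,2] = 0.
  T[0,:] = [+0.0000  -0.4000  -1.2000]
  T[1,:] = [-0.6000  +0.0000  -1.0000]
  T[2,:] = [-0.7143  -0.8571  +0.0000]
moduli |λ_i(T)| = 1.5883, 1.0436, 0.5447.
ρ = 1.5883; 1.5883 > 1, so it fails to converge.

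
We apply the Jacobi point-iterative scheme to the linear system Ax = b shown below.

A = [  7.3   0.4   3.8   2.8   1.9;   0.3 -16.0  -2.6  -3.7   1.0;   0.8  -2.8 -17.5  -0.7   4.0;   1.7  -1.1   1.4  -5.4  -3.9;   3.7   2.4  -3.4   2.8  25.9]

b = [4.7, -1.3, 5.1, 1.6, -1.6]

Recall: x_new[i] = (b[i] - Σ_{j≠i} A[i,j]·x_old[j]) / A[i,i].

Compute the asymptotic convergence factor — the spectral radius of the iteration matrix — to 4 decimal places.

Let D = diag(7.3, -16, -17.5, -5.4, 25.9); L, U the strict triangles.
Jacobi T = -D⁻¹(L+U): T[3,4] = -(-3.9)/(-5.4) = -0.7222; T[3,3] = 0.
  T[0,:] = [+0.0000, -0.0548, -0.5205, -0.3836, -0.2603]
  T[1,:] = [+0.0187, +0.0000, -0.1625, -0.2313, +0.0625]
  T[2,:] = [+0.0457, -0.1600, +0.0000, -0.0400, +0.2286]
  T[3,:] = [+0.3148, -0.2037, +0.2593, +0.0000, -0.7222]
  T[4,:] = [-0.1429, -0.0927, +0.1313, -0.1081, +0.0000]
|eigenvalues of T|: 0.4056, 0.3270, 0.3270, 0.2960, 0.2960.
ρ(T) = max|λ| = 0.4056; 0.4056 < 1: convergent.

0.4056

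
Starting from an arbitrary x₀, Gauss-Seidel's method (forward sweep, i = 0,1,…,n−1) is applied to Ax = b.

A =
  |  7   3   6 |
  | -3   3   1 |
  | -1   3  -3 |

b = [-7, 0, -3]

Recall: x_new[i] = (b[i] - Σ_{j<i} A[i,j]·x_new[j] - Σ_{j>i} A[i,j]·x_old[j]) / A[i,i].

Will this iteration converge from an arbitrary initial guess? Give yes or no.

no

A = D + L + U where D = diag(7, 3, -3).
T_GS = -(D+L)⁻¹U: row 0 first, T[0,2] = -(6)/(7) = -0.8571; later rows by forward substitution.
  T[0,:] = [+0.0000  -0.4286  -0.8571]
  T[1,:] = [+0.0000  -0.4286  -1.1905]
  T[2,:] = [+0.0000  -0.2857  -0.9048]
|λ(T)| sorted: 1.2966, 0.0367, 0.0000.
ρ(T) = max|λ| = 1.2966; 1.2966 > 1, so it fails to converge.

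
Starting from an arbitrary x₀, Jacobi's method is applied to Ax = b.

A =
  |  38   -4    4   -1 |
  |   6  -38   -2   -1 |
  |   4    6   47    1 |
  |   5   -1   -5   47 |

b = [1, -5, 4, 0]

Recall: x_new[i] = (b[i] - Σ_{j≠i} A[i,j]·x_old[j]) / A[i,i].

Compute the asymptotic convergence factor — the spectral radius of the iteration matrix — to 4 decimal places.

0.2055

Diagonal D = diag(38, -38, 47, 47); L, U strict lower/upper.
T_J = -D⁻¹(L+U): T[3,0] = -(5)/(47) = -0.1064; T[3,3] = 0.
  T[0,:] = [+0.0000, +0.1053, -0.1053, +0.0263]
  T[1,:] = [+0.1579, +0.0000, -0.0526, -0.0263]
  T[2,:] = [-0.0851, -0.1277, +0.0000, -0.0213]
  T[3,:] = [-0.1064, +0.0213, +0.1064, +0.0000]
eigenvalue magnitudes: 0.2055, 0.1004, 0.1004, 0.0315.
ρ = 0.2055; 0.2055 < 1: convergent.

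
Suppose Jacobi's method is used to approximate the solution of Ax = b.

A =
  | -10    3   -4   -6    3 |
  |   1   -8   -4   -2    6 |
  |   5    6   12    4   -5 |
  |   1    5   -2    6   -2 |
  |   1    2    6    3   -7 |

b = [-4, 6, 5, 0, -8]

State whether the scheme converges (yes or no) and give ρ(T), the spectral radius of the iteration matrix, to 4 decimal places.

Diagonal D = diag(-10, -8, 12, 6, -7); L, U strict lower/upper.
Jacobi T = -D⁻¹(L+U): T[2,0] = -(5)/(12) = -0.4167; T[2,2] = 0.
  T[0,:] = [+0.0000 +0.3000 -0.4000 -0.6000 +0.3000]
  T[1,:] = [+0.1250 +0.0000 -0.5000 -0.2500 +0.7500]
  T[2,:] = [-0.4167 -0.5000 +0.0000 -0.3333 +0.4167]
  T[3,:] = [-0.1667 -0.8333 +0.3333 +0.0000 +0.3333]
  T[4,:] = [+0.1429 +0.2857 +0.8571 +0.4286 +0.0000]
|eigenvalues of T|: 1.4107, 0.7763, 0.7763, 0.3163, 0.3163.
spectral radius ρ = 1.4107; 1.4107 > 1, so it fails to converge.

no, ρ = 1.4107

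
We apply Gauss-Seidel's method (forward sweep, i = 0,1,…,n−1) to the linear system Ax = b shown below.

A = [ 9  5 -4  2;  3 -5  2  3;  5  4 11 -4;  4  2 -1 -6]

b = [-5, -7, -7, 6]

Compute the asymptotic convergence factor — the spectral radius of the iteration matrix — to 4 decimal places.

Diagonal D = diag(9, -5, 11, -6); L, U strict lower/upper.
GS T = -(D+L)⁻¹U: row 0 first, T[0,3] = -(2)/(9) = -0.2222; later rows by forward substitution.
  T[0,:] = [+0.0000  -0.5556  +0.4444  -0.2222]
  T[1,:] = [+0.0000  -0.3333  +0.6667  +0.4667]
  T[2,:] = [+0.0000  +0.3737  -0.4444  +0.2949]
  T[3,:] = [+0.0000  -0.5438  +0.5926  -0.0418]
moduli |λ_i(T)| = 0.8776, 0.2478, 0.2478, 0.0000.
spectral radius ρ = 0.8776; 0.8776 < 1, so it converges for any x₀.

0.8776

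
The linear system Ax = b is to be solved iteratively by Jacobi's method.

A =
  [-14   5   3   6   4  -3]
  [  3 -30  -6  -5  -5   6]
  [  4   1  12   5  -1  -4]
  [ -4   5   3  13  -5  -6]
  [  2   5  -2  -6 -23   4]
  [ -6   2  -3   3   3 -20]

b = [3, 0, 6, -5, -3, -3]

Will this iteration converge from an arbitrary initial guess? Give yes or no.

Write A = D+L+U with D = diag(-14, -30, 12, 13, -23, -20).
T_J = -D⁻¹(L+U): T[1,2] = -(-6)/(-30) = -0.2000; T[1,1] = 0.
  T[0,:] = [+0.0000  +0.3571  +0.2143  +0.4286  +0.2857  -0.2143]
  T[1,:] = [+0.1000  +0.0000  -0.2000  -0.1667  -0.1667  +0.2000]
  T[2,:] = [-0.3333  -0.0833  +0.0000  -0.4167  +0.0833  +0.3333]
  T[3,:] = [+0.3077  -0.3846  -0.2308  +0.0000  +0.3846  +0.4615]
  T[4,:] = [+0.0870  +0.2174  -0.0870  -0.2609  +0.0000  +0.1739]
  T[5,:] = [-0.3000  +0.1000  -0.1500  +0.1500  +0.1500  +0.0000]
|eigenvalues of T|: 0.8478, 0.4735, 0.4377, 0.4377, 0.1950, 0.1950.
ρ = 0.8478; 0.8478 < 1, so it converges for any x₀.

yes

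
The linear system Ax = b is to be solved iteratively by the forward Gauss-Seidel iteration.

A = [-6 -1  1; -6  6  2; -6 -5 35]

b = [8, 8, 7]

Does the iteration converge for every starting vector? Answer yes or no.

yes

Split A = D + L + U, D = diag(-6, 6, 35).
GS T = -(D+L)⁻¹U: row 0 first, T[0,1] = -(-1)/(-6) = -0.1667; later rows by forward substitution.
  T[0,:] = [+0.0000 -0.1667 +0.1667]
  T[1,:] = [+0.0000 -0.1667 -0.1667]
  T[2,:] = [+0.0000 -0.0524 +0.0048]
|eigenvalues of T|: 0.2077, 0.0458, 0.0000.
ρ = 0.2077; 0.2077 < 1 ⇒ converges.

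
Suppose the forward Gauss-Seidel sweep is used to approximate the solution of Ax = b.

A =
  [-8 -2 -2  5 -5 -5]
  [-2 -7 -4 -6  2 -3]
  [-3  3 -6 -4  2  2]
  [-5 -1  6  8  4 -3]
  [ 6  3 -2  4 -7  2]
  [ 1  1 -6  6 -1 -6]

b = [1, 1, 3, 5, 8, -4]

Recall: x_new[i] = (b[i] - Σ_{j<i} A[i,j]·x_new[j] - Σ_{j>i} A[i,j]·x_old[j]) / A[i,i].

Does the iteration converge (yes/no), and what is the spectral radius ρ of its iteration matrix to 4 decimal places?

Split A = D + L + U, D = diag(-8, -7, -6, 8, -7, -6).
Gauss-Seidel: T = -(D+L)⁻¹U, row 0 first, T[0,4] = -(-5)/(-8) = -0.6250; later rows by forward substitution.
  T[0,:] = [+0.0000  -0.2500  -0.2500  +0.6250  -0.6250  -0.6250]
  T[1,:] = [+0.0000  +0.0714  -0.5000  -1.0357  +0.4643  -0.2500]
  T[2,:] = [+0.0000  +0.1607  -0.1250  -1.4970  +0.8780  +0.5208]
  T[3,:] = [+0.0000  -0.2679  -0.1250  +1.3839  -1.4911  -0.4375]
  T[4,:] = [+0.0000  -0.3827  -0.4643  +1.3104  -1.4396  -0.7560]
  T[5,:] = [+0.0000  -0.3946  -0.0476  +2.5941  -2.1559  -0.9782]
|λ(T)| sorted: 1.2360, 0.4743, 0.3993, 0.3993, 0.0243, 0.0000.
ρ(T) = max|λ| = 1.2360; 1.2360 > 1: divergent.

no, ρ = 1.2360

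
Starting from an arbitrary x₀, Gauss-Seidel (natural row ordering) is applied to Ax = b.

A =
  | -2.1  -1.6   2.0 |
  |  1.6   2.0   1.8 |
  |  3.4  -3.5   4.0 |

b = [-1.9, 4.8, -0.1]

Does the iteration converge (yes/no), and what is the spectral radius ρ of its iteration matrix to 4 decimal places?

no, ρ = 1.1452

Let D = diag(-2.1, 2, 4); L, U the strict triangles.
Gauss-Seidel: T = -(D+L)⁻¹U, row 0 first, T[0,2] = -(2)/(-2.1) = +0.9524; later rows by forward substitution.
  T[0,:] = [+0.0000  -0.7619  +0.9524]
  T[1,:] = [+0.0000  +0.6095  -1.6619]
  T[2,:] = [+0.0000  +1.1810  -2.2637]
moduli |λ_i(T)| = 1.1452, 0.5089, 0.0000.
ρ(T) = max|λ| = 1.1452; 1.1452 > 1: divergent.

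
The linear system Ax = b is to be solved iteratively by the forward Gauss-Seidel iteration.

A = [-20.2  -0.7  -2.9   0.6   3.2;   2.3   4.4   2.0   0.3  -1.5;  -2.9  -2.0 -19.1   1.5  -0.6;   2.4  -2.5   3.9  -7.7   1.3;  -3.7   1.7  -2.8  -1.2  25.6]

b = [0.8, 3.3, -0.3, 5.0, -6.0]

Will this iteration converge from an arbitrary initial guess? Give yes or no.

Split A = D + L + U, D = diag(-20.2, 4.4, -19.1, -7.7, 25.6).
GS T = -(D+L)⁻¹U: row 0 first, T[0,3] = -(0.6)/(-20.2) = +0.0297; later rows by forward substitution.
  T[0,:] = [+0.0000 -0.0347 -0.1436 +0.0297 +0.1584]
  T[1,:] = [+0.0000 +0.0181 -0.3795 -0.0837 +0.2581]
  T[2,:] = [+0.0000 +0.0034 +0.0615 +0.0828 -0.0825]
  T[3,:] = [+0.0000 -0.0150 +0.1096 +0.0784 +0.0926]
  T[4,:] = [+0.0000 -0.0065 +0.0163 +0.0226 +0.0011]
|eigenvalues of T|: 0.1767, 0.0615, 0.0615, 0.0452, 0.0000.
spectral radius ρ = 0.1767; 0.1767 < 1, so it converges for any x₀.

yes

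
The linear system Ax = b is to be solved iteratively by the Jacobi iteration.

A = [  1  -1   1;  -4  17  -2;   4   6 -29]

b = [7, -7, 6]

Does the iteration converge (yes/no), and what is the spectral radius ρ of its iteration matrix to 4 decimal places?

Diagonal D = diag(1, 17, -29); L, U strict lower/upper.
T_J = -D⁻¹(L+U): T[2,0] = -(4)/(-29) = +0.1379; T[2,2] = 0.
  T[0,:] = [+0.0000, +1.0000, -1.0000]
  T[1,:] = [+0.2353, +0.0000, +0.1176]
  T[2,:] = [+0.1379, +0.2069, +0.0000]
|roots of det(T-λI)|: 0.4418, 0.2710, 0.2710.
ρ(T) = max|λ| = 0.4418; 0.4418 < 1: convergent.

yes, ρ = 0.4418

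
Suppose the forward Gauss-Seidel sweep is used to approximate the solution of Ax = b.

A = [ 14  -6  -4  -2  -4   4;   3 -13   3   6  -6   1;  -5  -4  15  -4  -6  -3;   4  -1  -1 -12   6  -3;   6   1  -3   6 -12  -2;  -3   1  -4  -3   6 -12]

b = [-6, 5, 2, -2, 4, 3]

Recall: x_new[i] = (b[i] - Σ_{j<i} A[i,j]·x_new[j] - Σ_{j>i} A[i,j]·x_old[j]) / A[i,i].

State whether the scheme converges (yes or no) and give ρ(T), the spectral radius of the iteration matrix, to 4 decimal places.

yes, ρ = 0.8734

Diagonal D = diag(14, -13, 15, -12, -12, -12); L, U strict lower/upper.
Gauss-Seidel: T = -(D+L)⁻¹U, row 0 first, T[0,3] = -(-2)/(14) = +0.1429; later rows by forward substitution.
  T[0,:] = [+0.0000 +0.4286 +0.2857 +0.1429 +0.2857 -0.2857]
  T[1,:] = [+0.0000 +0.0989 +0.2967 +0.4945 -0.3956 +0.0110]
  T[2,:] = [+0.0000 +0.1692 +0.1744 +0.4462 +0.3897 +0.1077]
  T[3,:] = [+0.0000 +0.1205 +0.0560 -0.0308 +0.5957 -0.3551]
  T[4,:] = [+0.0000 +0.2405 +0.1520 -0.0143 +0.3103 -0.5131]
  T[5,:] = [+0.0000 -0.0652 -0.0428 -0.1427 -0.2281 -0.1313]
|eigenvalues of T|: 0.8734, 0.3159, 0.3159, 0.2629, 0.0240, 0.0000.
spectral radius ρ = 0.8734; 0.8734 < 1 ⇒ converges.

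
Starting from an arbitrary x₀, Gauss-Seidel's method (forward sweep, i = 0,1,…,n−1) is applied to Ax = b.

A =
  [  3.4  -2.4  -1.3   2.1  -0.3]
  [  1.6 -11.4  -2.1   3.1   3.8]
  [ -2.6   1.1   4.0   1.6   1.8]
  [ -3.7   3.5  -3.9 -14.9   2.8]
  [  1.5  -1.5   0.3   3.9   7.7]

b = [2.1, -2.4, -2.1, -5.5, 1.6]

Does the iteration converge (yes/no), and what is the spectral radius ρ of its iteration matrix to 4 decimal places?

yes, ρ = 0.5079

A = D + L + U where D = diag(3.4, -11.4, 4, -14.9, 7.7).
Gauss-Seidel: T = -(D+L)⁻¹U, row 0 first, T[0,4] = -(-0.3)/(3.4) = +0.0882; later rows by forward substitution.
  T[0,:] = [+0.0000, +0.7059, +0.3824, -0.6176, +0.0882]
  T[1,:] = [+0.0000, +0.0991, -0.1305, +0.1852, +0.3457]
  T[2,:] = [+0.0000, +0.4316, +0.2844, -0.8524, -0.4877]
  T[3,:] = [+0.0000, -0.2650, -0.2001, +0.4200, +0.3749]
  T[4,:] = [+0.0000, -0.0008, -0.0097, -0.0231, -0.1207]
eigenvalue magnitudes: 0.5079, 0.3621, 0.1017, 0.1017, 0.0000.
ρ = 0.5079; 0.5079 < 1, so it converges for any x₀.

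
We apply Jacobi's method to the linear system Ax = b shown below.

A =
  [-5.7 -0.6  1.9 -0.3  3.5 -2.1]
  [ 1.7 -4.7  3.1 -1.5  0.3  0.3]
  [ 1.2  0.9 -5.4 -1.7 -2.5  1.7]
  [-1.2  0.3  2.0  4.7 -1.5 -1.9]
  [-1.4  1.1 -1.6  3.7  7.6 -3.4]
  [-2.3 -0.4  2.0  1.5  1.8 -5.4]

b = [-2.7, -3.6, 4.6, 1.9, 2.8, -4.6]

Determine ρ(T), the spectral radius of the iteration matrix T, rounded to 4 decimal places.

Split A = D + L + U, D = diag(-5.7, -4.7, -5.4, 4.7, 7.6, -5.4).
Jacobi T = -D⁻¹(L+U): T[2,1] = -(0.9)/(-5.4) = +0.1667; T[2,2] = 0.
  T[0,:] = [+0.0000  -0.1053  +0.3333  -0.0526  +0.6140  -0.3684]
  T[1,:] = [+0.3617  +0.0000  +0.6596  -0.3191  +0.0638  +0.0638]
  T[2,:] = [+0.2222  +0.1667  +0.0000  -0.3148  -0.4630  +0.3148]
  T[3,:] = [+0.2553  -0.0638  -0.4255  +0.0000  +0.3191  +0.4043]
  T[4,:] = [+0.1842  -0.1447  +0.2105  -0.4868  +0.0000  +0.4474]
  T[5,:] = [-0.4259  -0.0741  +0.3704  +0.2778  +0.3333  +0.0000]
|eigenvalues of T|: 1.1483, 0.5520, 0.5451, 0.5451, 0.3627, 0.1554.
ρ(T) = max|λ| = 1.1483; 1.1483 > 1 ⇒ diverges.

1.1483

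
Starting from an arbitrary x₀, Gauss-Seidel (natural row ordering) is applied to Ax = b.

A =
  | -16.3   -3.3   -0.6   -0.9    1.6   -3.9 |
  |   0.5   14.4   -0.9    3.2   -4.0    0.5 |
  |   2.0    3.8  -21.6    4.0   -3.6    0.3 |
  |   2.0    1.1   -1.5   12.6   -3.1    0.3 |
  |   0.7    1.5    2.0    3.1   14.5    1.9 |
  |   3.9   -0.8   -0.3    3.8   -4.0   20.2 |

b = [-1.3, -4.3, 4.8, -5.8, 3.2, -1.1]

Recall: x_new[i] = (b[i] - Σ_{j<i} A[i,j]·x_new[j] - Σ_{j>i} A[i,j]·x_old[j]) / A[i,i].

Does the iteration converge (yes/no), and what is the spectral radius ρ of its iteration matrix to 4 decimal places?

Let D = diag(-16.3, 14.4, -21.6, 12.6, 14.5, 20.2); L, U the strict triangles.
Gauss-Seidel: T = -(D+L)⁻¹U, row 0 first, T[0,4] = -(1.6)/(-16.3) = +0.0982; later rows by forward substitution.
  T[0,:] = [+0.0000, -0.2025, -0.0368, -0.0552, +0.0982, -0.2393]
  T[1,:] = [+0.0000, +0.0070, +0.0638, -0.2203, +0.2744, -0.0264]
  T[2,:] = [+0.0000, -0.0175, +0.0078, +0.1413, -0.1093, -0.0129]
  T[3,:] = [+0.0000, +0.0294, +0.0012, +0.0448, +0.1935, +0.0149]
  T[4,:] = [+0.0000, +0.0052, -0.0062, -0.0036, -0.0594, -0.1182]
  T[5,:] = [+0.0000, +0.0346, +0.0083, -0.0051, -0.0579, +0.0187]
|roots of det(T-λI)|: 0.1648, 0.1286, 0.1286, 0.0731, 0.0731, 0.0000.
ρ = 0.1648; 0.1648 < 1: convergent.

yes, ρ = 0.1648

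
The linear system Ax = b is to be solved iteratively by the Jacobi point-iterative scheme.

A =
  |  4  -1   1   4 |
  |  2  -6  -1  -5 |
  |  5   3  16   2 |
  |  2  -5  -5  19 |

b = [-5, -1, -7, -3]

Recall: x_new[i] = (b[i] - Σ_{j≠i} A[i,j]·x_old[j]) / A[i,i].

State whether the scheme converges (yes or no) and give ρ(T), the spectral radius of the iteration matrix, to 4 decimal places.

yes, ρ = 0.5741

Write A = D+L+U with D = diag(4, -6, 16, 19).
T_J = -D⁻¹(L+U): T[1,2] = -(-1)/(-6) = -0.1667; T[1,1] = 0.
  T[0,:] = [+0.0000, +0.2500, -0.2500, -1.0000]
  T[1,:] = [+0.3333, +0.0000, -0.1667, -0.8333]
  T[2,:] = [-0.3125, -0.1875, +0.0000, -0.1250]
  T[3,:] = [-0.1053, +0.2632, +0.2632, +0.0000]
moduli |λ_i(T)| = 0.5741, 0.4547, 0.4547, 0.3603.
ρ = 0.5741; 0.5741 < 1, so it converges for any x₀.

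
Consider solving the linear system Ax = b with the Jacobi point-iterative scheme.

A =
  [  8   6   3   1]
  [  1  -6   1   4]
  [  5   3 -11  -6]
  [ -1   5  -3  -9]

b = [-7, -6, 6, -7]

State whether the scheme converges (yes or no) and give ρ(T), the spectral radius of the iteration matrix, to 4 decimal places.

yes, ρ = 0.8533

Split A = D + L + U, D = diag(8, -6, -11, -9).
T_J = -D⁻¹(L+U): T[0,1] = -(6)/(8) = -0.7500; T[0,0] = 0.
  T[0,:] = [+0.0000  -0.7500  -0.3750  -0.1250]
  T[1,:] = [+0.1667  +0.0000  +0.1667  +0.6667]
  T[2,:] = [+0.4545  +0.2727  +0.0000  -0.5455]
  T[3,:] = [-0.1111  +0.5556  -0.3333  +0.0000]
moduli |λ_i(T)| = 0.8533, 0.6905, 0.5474, 0.5474.
ρ = 0.8533; 0.8533 < 1 ⇒ converges.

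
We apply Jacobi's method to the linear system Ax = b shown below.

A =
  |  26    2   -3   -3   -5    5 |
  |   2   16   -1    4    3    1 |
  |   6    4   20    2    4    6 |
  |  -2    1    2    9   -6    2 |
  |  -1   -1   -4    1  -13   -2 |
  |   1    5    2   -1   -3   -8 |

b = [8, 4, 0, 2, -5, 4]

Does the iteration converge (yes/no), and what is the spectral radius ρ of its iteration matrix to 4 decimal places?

Let D = diag(26, 16, 20, 9, -13, -8); L, U the strict triangles.
Jacobi: T = -D⁻¹(L+U), T[2,3] = -(2)/(20) = -0.1000; T[2,2] = 0.
  T[0,:] = [+0.0000, -0.0769, +0.1154, +0.1154, +0.1923, -0.1923]
  T[1,:] = [-0.1250, +0.0000, +0.0625, -0.2500, -0.1875, -0.0625]
  T[2,:] = [-0.3000, -0.2000, +0.0000, -0.1000, -0.2000, -0.3000]
  T[3,:] = [+0.2222, -0.1111, -0.2222, +0.0000, +0.6667, -0.2222]
  T[4,:] = [-0.0769, -0.0769, -0.3077, +0.0769, +0.0000, -0.1538]
  T[5,:] = [+0.1250, +0.6250, +0.2500, -0.1250, -0.3750, +0.0000]
|roots of det(T-λI)|: 0.6045, 0.4277, 0.4277, 0.3575, 0.0326, 0.0209.
spectral radius ρ = 0.6045; 0.6045 < 1 ⇒ converges.

yes, ρ = 0.6045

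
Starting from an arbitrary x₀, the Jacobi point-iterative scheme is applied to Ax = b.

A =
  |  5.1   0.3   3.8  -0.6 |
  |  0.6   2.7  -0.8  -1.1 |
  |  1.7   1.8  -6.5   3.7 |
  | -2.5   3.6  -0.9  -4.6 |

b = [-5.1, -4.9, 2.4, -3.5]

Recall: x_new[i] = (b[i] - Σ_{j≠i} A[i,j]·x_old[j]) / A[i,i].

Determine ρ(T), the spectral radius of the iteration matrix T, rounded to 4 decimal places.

0.8626

Write A = D+L+U with D = diag(5.1, 2.7, -6.5, -4.6).
Jacobi T = -D⁻¹(L+U): T[3,1] = -(3.6)/(-4.6) = +0.7826; T[3,3] = 0.
  T[0,:] = [+0.0000, -0.0588, -0.7451, +0.1176]
  T[1,:] = [-0.2222, +0.0000, +0.2963, +0.4074]
  T[2,:] = [+0.2615, +0.2769, +0.0000, +0.5692]
  T[3,:] = [-0.5435, +0.7826, -0.1957, +0.0000]
eigenvalue magnitudes: 0.8626, 0.7176, 0.7176, 0.4580.
ρ = 0.8626; 0.8626 < 1, so it converges for any x₀.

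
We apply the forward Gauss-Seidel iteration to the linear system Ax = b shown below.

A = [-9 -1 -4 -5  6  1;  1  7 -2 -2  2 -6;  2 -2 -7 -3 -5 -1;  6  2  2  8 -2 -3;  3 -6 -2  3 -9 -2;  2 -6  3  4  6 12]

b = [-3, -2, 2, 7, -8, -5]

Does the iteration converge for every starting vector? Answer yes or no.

no

Split A = D + L + U, D = diag(-9, 7, -7, 8, -9, 12).
Gauss-Seidel: T = -(D+L)⁻¹U, row 0 first, T[0,2] = -(-4)/(-9) = -0.4444; later rows by forward substitution.
  T[0,:] = [+0.0000, -0.1111, -0.4444, -0.5556, +0.6667, +0.1111]
  T[1,:] = [+0.0000, +0.0159, +0.3492, +0.3651, -0.3810, +0.8413]
  T[2,:] = [+0.0000, -0.0363, -0.2268, -0.6916, -0.4150, -0.3515]
  T[3,:] = [+0.0000, +0.0884, +0.3027, +0.4983, -0.0510, +0.1692]
  T[4,:] = [+0.0000, -0.0101, -0.2297, -0.1088, +0.5514, -0.6115]
  T[5,:] = [+0.0000, +0.0111, +0.3193, +0.3363, -0.4565, +0.7393]
|λ(T)| sorted: 1.2303, 0.3015, 0.3015, 0.0336, 0.0336, 0.0000.
ρ = 1.2303; 1.2303 > 1 ⇒ diverges.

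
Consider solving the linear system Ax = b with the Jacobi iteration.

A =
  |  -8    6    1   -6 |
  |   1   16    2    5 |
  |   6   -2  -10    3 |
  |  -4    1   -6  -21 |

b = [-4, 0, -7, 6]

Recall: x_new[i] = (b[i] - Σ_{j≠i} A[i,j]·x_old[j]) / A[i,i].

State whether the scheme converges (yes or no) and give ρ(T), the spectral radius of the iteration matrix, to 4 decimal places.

Diagonal D = diag(-8, 16, -10, -21); L, U strict lower/upper.
Jacobi T = -D⁻¹(L+U): T[1,3] = -(5)/(16) = -0.3125; T[1,1] = 0.
  T[0,:] = [+0.0000 +0.7500 +0.1250 -0.7500]
  T[1,:] = [-0.0625 +0.0000 -0.1250 -0.3125]
  T[2,:] = [+0.6000 -0.2000 +0.0000 +0.3000]
  T[3,:] = [-0.1905 +0.0476 -0.2857 +0.0000]
|eigenvalues of T|: 0.6059, 0.4312, 0.4312, 0.3801.
spectral radius ρ = 0.6059; 0.6059 < 1 ⇒ converges.

yes, ρ = 0.6059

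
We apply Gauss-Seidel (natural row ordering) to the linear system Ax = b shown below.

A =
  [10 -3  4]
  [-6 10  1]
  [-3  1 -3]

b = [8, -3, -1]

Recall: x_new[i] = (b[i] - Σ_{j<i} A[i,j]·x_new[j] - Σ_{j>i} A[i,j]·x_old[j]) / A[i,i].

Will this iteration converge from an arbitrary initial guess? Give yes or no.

Write A = D+L+U with D = diag(10, 10, -3).
Gauss-Seidel: T = -(D+L)⁻¹U, row 0 first, T[0,1] = -(-3)/(10) = +0.3000; later rows by forward substitution.
  T[0,:] = [+0.0000, +0.3000, -0.4000]
  T[1,:] = [+0.0000, +0.1800, -0.3400]
  T[2,:] = [+0.0000, -0.2400, +0.2867]
|λ(T)| sorted: 0.5239, 0.0573, 0.0000.
ρ(T) = max|λ| = 0.5239; 0.5239 < 1 ⇒ converges.

yes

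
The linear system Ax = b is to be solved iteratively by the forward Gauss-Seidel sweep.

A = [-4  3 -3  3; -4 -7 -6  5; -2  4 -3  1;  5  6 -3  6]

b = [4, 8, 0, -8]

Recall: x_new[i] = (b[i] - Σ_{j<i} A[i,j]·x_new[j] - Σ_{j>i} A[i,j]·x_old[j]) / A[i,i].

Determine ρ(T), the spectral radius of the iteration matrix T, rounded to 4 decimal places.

1.2114

Split A = D + L + U, D = diag(-4, -7, -3, 6).
T_GS = -(D+L)⁻¹U: row 0 first, T[0,3] = -(3)/(-4) = +0.7500; later rows by forward substitution.
  T[0,:] = [+0.0000  +0.7500  -0.7500  +0.7500]
  T[1,:] = [+0.0000  -0.4286  -0.4286  +0.2857]
  T[2,:] = [+0.0000  -1.0714  -0.0714  +0.2143]
  T[3,:] = [+0.0000  -0.7321  +1.0179  -0.8036]
|roots of det(T-λI)|: 1.2114, 0.4328, 0.3406, 0.0000.
ρ(T) = max|λ| = 1.2114; 1.2114 > 1, so it fails to converge.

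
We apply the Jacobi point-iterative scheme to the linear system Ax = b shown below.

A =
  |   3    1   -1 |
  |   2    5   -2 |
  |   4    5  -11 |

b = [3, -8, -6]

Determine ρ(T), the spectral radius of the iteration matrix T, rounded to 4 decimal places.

0.7613

Write A = D+L+U with D = diag(3, 5, -11).
Jacobi: T = -D⁻¹(L+U), T[0,2] = -(-1)/(3) = +0.3333; T[0,0] = 0.
  T[0,:] = [+0.0000 -0.3333 +0.3333]
  T[1,:] = [-0.4000 +0.0000 +0.4000]
  T[2,:] = [+0.3636 +0.4545 +0.0000]
eigenvalue magnitudes: 0.7613, 0.4210, 0.3404.
ρ = 0.7613; 0.7613 < 1, so it converges for any x₀.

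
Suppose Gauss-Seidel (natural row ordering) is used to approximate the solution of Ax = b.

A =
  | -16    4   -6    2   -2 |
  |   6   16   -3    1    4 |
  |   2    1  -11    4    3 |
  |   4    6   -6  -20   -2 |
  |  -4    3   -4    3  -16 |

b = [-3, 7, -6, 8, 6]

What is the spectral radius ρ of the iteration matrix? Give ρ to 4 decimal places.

0.5352

A = D + L + U where D = diag(-16, 16, -11, -20, -16).
T_GS = -(D+L)⁻¹U: row 0 first, T[0,4] = -(-2)/(-16) = -0.1250; later rows by forward substitution.
  T[0,:] = [+0.0000 +0.2500 -0.3750 +0.1250 -0.1250]
  T[1,:] = [+0.0000 -0.0938 +0.3281 -0.1094 -0.2031]
  T[2,:] = [+0.0000 +0.0369 -0.0384 +0.3764 +0.2315]
  T[3,:] = [+0.0000 +0.0108 +0.0349 -0.1207 -0.2554]
  T[4,:] = [+0.0000 -0.0873 +0.1714 -0.1685 -0.1126]
moduli |λ_i(T)| = 0.5352, 0.1052, 0.0870, 0.0870, 0.0000.
ρ(T) = max|λ| = 0.5352; 0.5352 < 1 ⇒ converges.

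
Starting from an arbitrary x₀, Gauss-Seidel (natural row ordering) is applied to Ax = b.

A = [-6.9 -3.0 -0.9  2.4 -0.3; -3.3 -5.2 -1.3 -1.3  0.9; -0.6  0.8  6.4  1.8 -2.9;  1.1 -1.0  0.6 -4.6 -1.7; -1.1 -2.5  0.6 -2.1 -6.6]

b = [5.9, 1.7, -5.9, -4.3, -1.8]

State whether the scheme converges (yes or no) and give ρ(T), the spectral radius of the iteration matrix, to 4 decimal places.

yes, ρ = 0.5004

Diagonal D = diag(-6.9, -5.2, 6.4, -4.6, -6.6); L, U strict lower/upper.
T_GS = -(D+L)⁻¹U: row 0 first, T[0,1] = -(-3)/(-6.9) = -0.4348; later rows by forward substitution.
  T[0,:] = [+0.0000  -0.4348  -0.1304  +0.3478  -0.0435]
  T[1,:] = [+0.0000  +0.2759  -0.1672  -0.4707  +0.2007]
  T[2,:] = [+0.0000  -0.0753  +0.0087  -0.1898  +0.4240]
  T[3,:] = [+0.0000  -0.1738  +0.0063  +0.1608  -0.3683]
  T[4,:] = [+0.0000  +0.0164  +0.0839  +0.0519  +0.0870]
|roots of det(T-λI)|: 0.5004, 0.2548, 0.1215, 0.1215, 0.0000.
ρ(T) = max|λ| = 0.5004; 0.5004 < 1: convergent.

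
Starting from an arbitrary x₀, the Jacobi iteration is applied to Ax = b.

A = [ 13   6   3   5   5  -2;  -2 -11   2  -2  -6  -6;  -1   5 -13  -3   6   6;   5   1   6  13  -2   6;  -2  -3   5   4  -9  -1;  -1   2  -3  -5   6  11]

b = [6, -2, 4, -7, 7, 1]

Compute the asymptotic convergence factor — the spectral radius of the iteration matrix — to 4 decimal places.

1.1621

Write A = D+L+U with D = diag(13, -11, -13, 13, -9, 11).
Jacobi: T = -D⁻¹(L+U), T[4,0] = -(-2)/(-9) = -0.2222; T[4,4] = 0.
  T[0,:] = [+0.0000 -0.4615 -0.2308 -0.3846 -0.3846 +0.1538]
  T[1,:] = [-0.1818 +0.0000 +0.1818 -0.1818 -0.5455 -0.5455]
  T[2,:] = [-0.0769 +0.3846 +0.0000 -0.2308 +0.4615 +0.4615]
  T[3,:] = [-0.3846 -0.0769 -0.4615 +0.0000 +0.1538 -0.4615]
  T[4,:] = [-0.2222 -0.3333 +0.5556 +0.4444 +0.0000 -0.1111]
  T[5,:] = [+0.0909 -0.1818 +0.2727 +0.4545 -0.5455 +0.0000]
|λ(T)| sorted: 1.1621, 0.6866, 0.5720, 0.5546, 0.4597, 0.4597.
ρ = 1.1621; 1.1621 > 1 ⇒ diverges.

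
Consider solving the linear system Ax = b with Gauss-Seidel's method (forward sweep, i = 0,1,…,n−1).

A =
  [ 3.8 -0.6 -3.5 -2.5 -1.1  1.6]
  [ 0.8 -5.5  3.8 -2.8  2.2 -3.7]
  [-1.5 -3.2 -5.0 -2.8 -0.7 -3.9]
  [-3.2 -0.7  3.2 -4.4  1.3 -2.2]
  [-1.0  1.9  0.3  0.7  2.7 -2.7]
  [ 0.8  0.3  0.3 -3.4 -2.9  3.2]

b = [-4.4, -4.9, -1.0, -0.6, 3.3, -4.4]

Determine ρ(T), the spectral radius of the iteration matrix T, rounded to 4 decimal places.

A = D + L + U where D = diag(3.8, -5.5, -5, -4.4, 2.7, 3.2).
T_GS = -(D+L)⁻¹U: row 0 first, T[0,4] = -(-1.1)/(3.8) = +0.2895; later rows by forward substitution.
  T[0,:] = [+0.0000 +0.1579 +0.9211 +0.6579 +0.2895 -0.4211]
  T[1,:] = [+0.0000 +0.0230 +0.8249 -0.4134 +0.4421 -0.7340]
  T[2,:] = [+0.0000 -0.0621 -0.8042 -0.4928 -0.5098 -0.1839]
  T[3,:] = [+0.0000 -0.1636 -1.3860 -0.7711 -0.3562 -0.2108]
  T[4,:] = [+0.0000 +0.0916 +0.2093 +0.7892 -0.0549 +1.4356]
  T[5,:] = [+0.0000 -0.1266 -1.5151 -0.1836 -0.4942 +1.2684]
|roots of det(T-λI)|: 1.3062, 0.9169, 0.9169, 0.0641, 0.0641, 0.0000.
spectral radius ρ = 1.3062; 1.3062 > 1 ⇒ diverges.

1.3062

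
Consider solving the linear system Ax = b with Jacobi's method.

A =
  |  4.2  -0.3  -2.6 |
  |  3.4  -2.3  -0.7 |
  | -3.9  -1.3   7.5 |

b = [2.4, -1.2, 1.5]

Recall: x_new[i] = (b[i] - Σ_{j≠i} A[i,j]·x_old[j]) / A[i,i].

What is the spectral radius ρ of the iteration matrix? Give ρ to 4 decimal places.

0.7549

Split A = D + L + U, D = diag(4.2, -2.3, 7.5).
Jacobi T = -D⁻¹(L+U): T[0,1] = -(-0.3)/(4.2) = +0.0714; T[0,0] = 0.
  T[0,:] = [+0.0000  +0.0714  +0.6190]
  T[1,:] = [+1.4783  +0.0000  -0.3043]
  T[2,:] = [+0.5200  +0.1733  +0.0000]
eigenvalue magnitudes: 0.7549, 0.4418, 0.4418.
spectral radius ρ = 0.7549; 0.7549 < 1 ⇒ converges.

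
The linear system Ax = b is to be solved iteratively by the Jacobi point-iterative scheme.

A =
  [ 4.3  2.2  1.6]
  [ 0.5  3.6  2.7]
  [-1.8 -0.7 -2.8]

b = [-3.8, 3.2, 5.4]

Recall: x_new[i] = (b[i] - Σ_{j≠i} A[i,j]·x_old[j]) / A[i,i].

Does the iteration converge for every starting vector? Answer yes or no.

yes

A = D + L + U where D = diag(4.3, 3.6, -2.8).
T_J = -D⁻¹(L+U): T[0,2] = -(1.6)/(4.3) = -0.3721; T[0,0] = 0.
  T[0,:] = [+0.0000 -0.5116 -0.3721]
  T[1,:] = [-0.1389 +0.0000 -0.7500]
  T[2,:] = [-0.6429 -0.2500 +0.0000]
eigenvalue magnitudes: 0.8887, 0.5405, 0.5405.
ρ = 0.8887; 0.8887 < 1: convergent.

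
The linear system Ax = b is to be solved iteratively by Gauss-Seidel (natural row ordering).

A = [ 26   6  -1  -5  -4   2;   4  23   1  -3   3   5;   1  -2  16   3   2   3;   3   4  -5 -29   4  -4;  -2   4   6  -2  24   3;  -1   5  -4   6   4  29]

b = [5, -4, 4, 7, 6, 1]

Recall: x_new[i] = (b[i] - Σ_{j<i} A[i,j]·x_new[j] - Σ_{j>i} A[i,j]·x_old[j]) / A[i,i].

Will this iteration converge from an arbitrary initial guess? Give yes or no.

Write A = D+L+U with D = diag(26, 23, 16, -29, 24, 29).
Gauss-Seidel: T = -(D+L)⁻¹U, row 0 first, T[0,2] = -(-1)/(26) = +0.0385; later rows by forward substitution.
  T[0,:] = [+0.0000 -0.2308 +0.0385 +0.1923 +0.1538 -0.0769]
  T[1,:] = [+0.0000 +0.0401 -0.0502 +0.0970 -0.1572 -0.2040]
  T[2,:] = [+0.0000 +0.0194 -0.0087 -0.1874 -0.1543 -0.2082]
  T[3,:] = [+0.0000 -0.0217 -0.0014 +0.0656 +0.1588 -0.1381]
  T[4,:] = [+0.0000 -0.0326 +0.0136 +0.0522 +0.0908 -0.0569]
  T[5,:] = [+0.0000 -0.0032 +0.0072 -0.0567 -0.0342 +0.0402]
|eigenvalues of T|: 0.1790, 0.1167, 0.0533, 0.0396, 0.0253, 0.0000.
spectral radius ρ = 0.1790; 0.1790 < 1 ⇒ converges.

yes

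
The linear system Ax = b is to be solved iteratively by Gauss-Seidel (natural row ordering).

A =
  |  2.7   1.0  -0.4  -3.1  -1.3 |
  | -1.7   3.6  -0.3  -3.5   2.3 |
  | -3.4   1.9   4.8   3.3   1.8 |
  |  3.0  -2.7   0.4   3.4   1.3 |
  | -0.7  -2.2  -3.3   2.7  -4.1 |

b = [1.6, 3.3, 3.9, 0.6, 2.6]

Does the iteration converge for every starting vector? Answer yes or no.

Diagonal D = diag(2.7, 3.6, 4.8, 3.4, -4.1); L, U strict lower/upper.
Gauss-Seidel: T = -(D+L)⁻¹U, row 0 first, T[0,4] = -(-1.3)/(2.7) = +0.4815; later rows by forward substitution.
  T[0,:] = [+0.0000, -0.3704, +0.1481, +1.1481, +0.4815]
  T[1,:] = [+0.0000, -0.1749, +0.1533, +1.5144, -0.4115]
  T[2,:] = [+0.0000, -0.1931, +0.0443, -0.4737, +0.1289]
  T[3,:] = [+0.0000, +0.2106, -0.0142, +0.2453, -1.1492]
  T[4,:] = [+0.0000, +0.4512, -0.1525, -0.4659, -0.7219]
moduli |λ_i(T)| = 1.3932, 0.5865, 0.5865, 0.0029, 0.0000.
spectral radius ρ = 1.3932; 1.3932 > 1 ⇒ diverges.

no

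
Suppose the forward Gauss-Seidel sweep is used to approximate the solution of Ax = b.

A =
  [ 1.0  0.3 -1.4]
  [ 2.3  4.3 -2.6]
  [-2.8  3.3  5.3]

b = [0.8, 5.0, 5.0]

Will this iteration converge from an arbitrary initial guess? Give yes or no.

Diagonal D = diag(1, 4.3, 5.3); L, U strict lower/upper.
GS T = -(D+L)⁻¹U: row 0 first, T[0,2] = -(-1.4)/(1) = +1.4000; later rows by forward substitution.
  T[0,:] = [+0.0000, -0.3000, +1.4000]
  T[1,:] = [+0.0000, +0.1605, -0.1442]
  T[2,:] = [+0.0000, -0.2584, +0.8294]
|eigenvalues of T|: 0.8811, 0.1088, 0.0000.
spectral radius ρ = 0.8811; 0.8811 < 1: convergent.

yes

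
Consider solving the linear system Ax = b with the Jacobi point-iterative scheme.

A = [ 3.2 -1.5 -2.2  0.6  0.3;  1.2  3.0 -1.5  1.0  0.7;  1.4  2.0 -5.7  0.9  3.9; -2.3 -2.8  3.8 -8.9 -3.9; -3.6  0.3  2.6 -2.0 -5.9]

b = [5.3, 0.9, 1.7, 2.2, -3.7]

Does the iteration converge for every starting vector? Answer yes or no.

no

A = D + L + U where D = diag(3.2, 3, -5.7, -8.9, -5.9).
Jacobi T = -D⁻¹(L+U): T[4,2] = -(2.6)/(-5.9) = +0.4407; T[4,4] = 0.
  T[0,:] = [+0.0000  +0.4688  +0.6875  -0.1875  -0.0938]
  T[1,:] = [-0.4000  +0.0000  +0.5000  -0.3333  -0.2333]
  T[2,:] = [+0.2456  +0.3509  +0.0000  +0.1579  +0.6842]
  T[3,:] = [-0.2584  -0.3146  +0.4270  +0.0000  -0.4382]
  T[4,:] = [-0.6102  +0.0508  +0.4407  -0.3390  +0.0000]
eigenvalue magnitudes: 1.1855, 0.6368, 0.6368, 0.2419, 0.0972.
spectral radius ρ = 1.1855; 1.1855 > 1 ⇒ diverges.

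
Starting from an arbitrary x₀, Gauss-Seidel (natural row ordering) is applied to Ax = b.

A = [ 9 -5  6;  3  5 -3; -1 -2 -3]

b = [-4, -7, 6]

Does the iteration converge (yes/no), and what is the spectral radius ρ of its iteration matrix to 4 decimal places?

yes, ρ = 0.5892

Let D = diag(9, 5, -3); L, U the strict triangles.
GS T = -(D+L)⁻¹U: row 0 first, T[0,2] = -(6)/(9) = -0.6667; later rows by forward substitution.
  T[0,:] = [+0.0000, +0.5556, -0.6667]
  T[1,:] = [+0.0000, -0.3333, +1.0000]
  T[2,:] = [+0.0000, +0.0370, -0.4444]
moduli |λ_i(T)| = 0.5892, 0.1886, 0.0000.
ρ = 0.5892; 0.5892 < 1, so it converges for any x₀.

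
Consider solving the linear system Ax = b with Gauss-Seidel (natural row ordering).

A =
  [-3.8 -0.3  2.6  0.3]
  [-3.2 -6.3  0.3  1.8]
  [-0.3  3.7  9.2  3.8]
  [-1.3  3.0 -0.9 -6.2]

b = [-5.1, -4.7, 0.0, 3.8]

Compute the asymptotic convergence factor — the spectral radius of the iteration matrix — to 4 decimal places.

A = D + L + U where D = diag(-3.8, -6.3, 9.2, -6.2).
GS T = -(D+L)⁻¹U: row 0 first, T[0,2] = -(2.6)/(-3.8) = +0.6842; later rows by forward substitution.
  T[0,:] = [+0.0000, -0.0789, +0.6842, +0.0789]
  T[1,:] = [+0.0000, +0.0401, -0.2999, +0.2456]
  T[2,:] = [+0.0000, -0.0187, +0.1429, -0.5092]
  T[3,:] = [+0.0000, +0.0387, -0.3093, +0.1762]
|λ(T)| sorted: 0.5875, 0.2307, 0.0024, 0.0000.
spectral radius ρ = 0.5875; 0.5875 < 1 ⇒ converges.

0.5875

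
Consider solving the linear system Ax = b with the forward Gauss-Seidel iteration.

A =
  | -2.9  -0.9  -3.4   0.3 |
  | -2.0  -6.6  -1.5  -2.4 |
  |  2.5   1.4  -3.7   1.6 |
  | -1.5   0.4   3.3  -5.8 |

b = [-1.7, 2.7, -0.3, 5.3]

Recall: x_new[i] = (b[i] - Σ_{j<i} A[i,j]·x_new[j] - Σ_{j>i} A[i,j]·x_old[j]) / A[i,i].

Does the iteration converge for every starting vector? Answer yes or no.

yes

Diagonal D = diag(-2.9, -6.6, -3.7, -5.8); L, U strict lower/upper.
GS T = -(D+L)⁻¹U: row 0 first, T[0,1] = -(-0.9)/(-2.9) = -0.3103; later rows by forward substitution.
  T[0,:] = [+0.0000 -0.3103 -1.1724 +0.1034]
  T[1,:] = [+0.0000 +0.0940 +0.1280 -0.3950]
  T[2,:] = [+0.0000 -0.1741 -0.7437 +0.3529]
  T[3,:] = [+0.0000 -0.0123 -0.1111 +0.1468]
|λ(T)| sorted: 0.6798, 0.1077, 0.1077, 0.0000.
ρ(T) = max|λ| = 0.6798; 0.6798 < 1, so it converges for any x₀.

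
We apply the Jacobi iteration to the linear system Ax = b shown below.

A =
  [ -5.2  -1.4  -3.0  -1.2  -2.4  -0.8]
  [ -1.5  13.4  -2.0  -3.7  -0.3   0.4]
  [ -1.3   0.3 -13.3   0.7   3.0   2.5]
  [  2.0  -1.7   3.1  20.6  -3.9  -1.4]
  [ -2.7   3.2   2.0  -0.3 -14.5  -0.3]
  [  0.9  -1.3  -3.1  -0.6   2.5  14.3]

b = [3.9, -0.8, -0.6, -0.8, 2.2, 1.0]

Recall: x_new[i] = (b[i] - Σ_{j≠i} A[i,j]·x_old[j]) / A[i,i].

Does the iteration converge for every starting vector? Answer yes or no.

yes

Let D = diag(-5.2, 13.4, -13.3, 20.6, -14.5, 14.3); L, U the strict triangles.
Jacobi: T = -D⁻¹(L+U), T[3,0] = -(2)/(20.6) = -0.0971; T[3,3] = 0.
  T[0,:] = [+0.0000  -0.2692  -0.5769  -0.2308  -0.4615  -0.1538]
  T[1,:] = [+0.1119  +0.0000  +0.1493  +0.2761  +0.0224  -0.0299]
  T[2,:] = [-0.0977  +0.0226  +0.0000  +0.0526  +0.2256  +0.1880]
  T[3,:] = [-0.0971  +0.0825  -0.1505  +0.0000  +0.1893  +0.0680]
  T[4,:] = [-0.1862  +0.2207  +0.1379  -0.0207  +0.0000  -0.0207]
  T[5,:] = [-0.0629  +0.0909  +0.2168  +0.0420  -0.1748  +0.0000]
eigenvalue magnitudes: 0.5537, 0.3727, 0.3727, 0.1498, 0.1169, 0.0541.
spectral radius ρ = 0.5537; 0.5537 < 1 ⇒ converges.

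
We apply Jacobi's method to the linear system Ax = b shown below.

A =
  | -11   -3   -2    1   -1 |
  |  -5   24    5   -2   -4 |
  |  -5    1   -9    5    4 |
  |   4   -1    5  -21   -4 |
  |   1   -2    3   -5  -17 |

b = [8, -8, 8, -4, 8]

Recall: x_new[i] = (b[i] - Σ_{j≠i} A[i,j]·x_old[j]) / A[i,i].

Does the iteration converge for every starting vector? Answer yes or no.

yes

Let D = diag(-11, 24, -9, -21, -17); L, U the strict triangles.
T_J = -D⁻¹(L+U): T[3,1] = -(-1)/(-21) = -0.0476; T[3,3] = 0.
  T[0,:] = [+0.0000  -0.2727  -0.1818  +0.0909  -0.0909]
  T[1,:] = [+0.2083  +0.0000  -0.2083  +0.0833  +0.1667]
  T[2,:] = [-0.5556  +0.1111  +0.0000  +0.5556  +0.4444]
  T[3,:] = [+0.1905  -0.0476  +0.2381  +0.0000  -0.1905]
  T[4,:] = [+0.0588  -0.1176  +0.1765  -0.2941  +0.0000]
|roots of det(T-λI)|: 0.6997, 0.3780, 0.3049, 0.2944, 0.2944.
spectral radius ρ = 0.6997; 0.6997 < 1 ⇒ converges.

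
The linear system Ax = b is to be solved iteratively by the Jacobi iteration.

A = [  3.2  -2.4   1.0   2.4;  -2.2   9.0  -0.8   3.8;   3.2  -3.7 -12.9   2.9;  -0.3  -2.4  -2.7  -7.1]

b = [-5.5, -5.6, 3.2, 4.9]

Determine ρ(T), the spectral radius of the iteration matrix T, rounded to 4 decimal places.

0.6864

Split A = D + L + U, D = diag(3.2, 9, -12.9, -7.1).
Jacobi: T = -D⁻¹(L+U), T[3,2] = -(-2.7)/(-7.1) = -0.3803; T[3,3] = 0.
  T[0,:] = [+0.0000 +0.7500 -0.3125 -0.7500]
  T[1,:] = [+0.2444 +0.0000 +0.0889 -0.4222]
  T[2,:] = [+0.2481 -0.2868 +0.0000 +0.2248]
  T[3,:] = [-0.0423 -0.3380 -0.3803 +0.0000]
|eigenvalues of T|: 0.6864, 0.4316, 0.4316, 0.3894.
ρ = 0.6864; 0.6864 < 1 ⇒ converges.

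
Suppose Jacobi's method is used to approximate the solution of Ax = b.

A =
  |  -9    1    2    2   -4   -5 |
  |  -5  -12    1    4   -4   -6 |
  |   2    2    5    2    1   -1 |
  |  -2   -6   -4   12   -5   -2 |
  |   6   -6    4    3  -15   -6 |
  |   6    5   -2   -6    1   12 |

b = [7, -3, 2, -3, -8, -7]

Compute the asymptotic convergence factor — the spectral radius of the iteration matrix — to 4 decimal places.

1.2211

Let D = diag(-9, -12, 5, 12, -15, 12); L, U the strict triangles.
Jacobi T = -D⁻¹(L+U): T[3,5] = -(-2)/(12) = +0.1667; T[3,3] = 0.
  T[0,:] = [+0.0000, +0.1111, +0.2222, +0.2222, -0.4444, -0.5556]
  T[1,:] = [-0.4167, +0.0000, +0.0833, +0.3333, -0.3333, -0.5000]
  T[2,:] = [-0.4000, -0.4000, +0.0000, -0.4000, -0.2000, +0.2000]
  T[3,:] = [+0.1667, +0.5000, +0.3333, +0.0000, +0.4167, +0.1667]
  T[4,:] = [+0.4000, -0.4000, +0.2667, +0.2000, +0.0000, -0.4000]
  T[5,:] = [-0.5000, -0.4167, +0.1667, +0.5000, -0.0833, +0.0000]
|roots of det(T-λI)|: 1.2211, 0.5826, 0.5826, 0.5085, 0.3764, 0.3764.
spectral radius ρ = 1.2211; 1.2211 > 1 ⇒ diverges.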